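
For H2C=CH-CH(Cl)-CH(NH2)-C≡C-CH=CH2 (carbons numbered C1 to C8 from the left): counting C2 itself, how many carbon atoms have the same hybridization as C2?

C2 is sp2 (one π bond).
C1: sp2 ✓
C2: sp2 ✓
C3: sp3
C4: sp3
C5: sp
C6: sp
C7: sp2 ✓
C8: sp2 ✓
4 carbons are sp2.

4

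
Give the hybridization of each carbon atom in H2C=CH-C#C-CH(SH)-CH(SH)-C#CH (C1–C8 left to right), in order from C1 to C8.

C1 carries 3 σ bonds, plus one π bond, giving a steric number of 3, so it is sp2.
C2: 3 σ bonds, plus one π bond — 3 electron domains, sp2.
C3 has 2 σ bonds, plus two π bonds: steric number 2 → sp.
C4 carries 2 σ bonds, plus two π bonds, giving a steric number of 2, so it is sp.
C5: 4 σ bonds — 4 electron domains, sp3.
C6 is sp3: 4 σ bonds, 4 electron-density regions.
C7: 2 σ bonds, plus two π bonds — 2 electron domains, sp.
C8: 2 σ bonds, plus two π bonds — 2 electron domains, sp.

C1 sp2, C2 sp2, C3 sp, C4 sp, C5 sp3, C6 sp3, C7 sp, C8 sp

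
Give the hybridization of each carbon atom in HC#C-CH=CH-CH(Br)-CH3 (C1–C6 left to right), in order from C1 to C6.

C1 has 2 σ bonds, plus two π bonds: steric number 2 → sp.
C2 — 2 σ bonds, plus two π bonds. Steric number 2, so sp.
C3: 3 σ bonds, plus one π bond; 3 regions of electron density → sp2.
C4: 3 σ bonds, plus one π bond; 3 regions of electron density → sp2.
C5 has 4 σ bonds: steric number 4 → sp3.
C6 — 4 σ bonds. Steric number 4, so sp3.

C1 sp, C2 sp, C3 sp2, C4 sp2, C5 sp3, C6 sp3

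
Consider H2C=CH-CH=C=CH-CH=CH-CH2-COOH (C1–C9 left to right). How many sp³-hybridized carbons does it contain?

1

C1: sp2
C2: sp2
C3: sp2
C4: sp
C5: sp2
C6: sp2
C7: sp2
C8: sp3 ✓
C9: sp2
C8 → 1 sp3 carbon.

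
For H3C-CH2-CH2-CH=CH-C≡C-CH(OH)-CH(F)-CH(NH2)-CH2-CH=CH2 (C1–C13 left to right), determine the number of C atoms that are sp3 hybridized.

C1: sp3 ✓
C2: sp3 ✓
C3: sp3 ✓
C4: sp2
C5: sp2
C6: sp
C7: sp
C8: sp3 ✓
C9: sp3 ✓
C10: sp3 ✓
C11: sp3 ✓
C12: sp2
C13: sp2
C1, C2, C3, C8, C9, C10, C11 → 7 sp3 carbons.

7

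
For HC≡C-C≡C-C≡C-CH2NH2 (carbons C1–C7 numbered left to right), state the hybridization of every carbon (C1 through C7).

C1 sp, C2 sp, C3 sp, C4 sp, C5 sp, C6 sp, C7 sp3

C1 is sp: 2 σ bonds, plus two π bonds, 2 electron-density regions.
C2 is sp: 2 σ bonds, plus two π bonds, 2 electron-density regions.
C3 is sp: 2 σ bonds, plus two π bonds, 2 electron-density regions.
C4 has 2 σ bonds, plus two π bonds: steric number 2 → sp.
C5: 2 σ bonds, plus two π bonds — 2 electron domains, sp.
C6 is sp: 2 σ bonds, plus two π bonds, 2 electron-density regions.
C7: 4 σ bonds — 4 electron domains, sp3.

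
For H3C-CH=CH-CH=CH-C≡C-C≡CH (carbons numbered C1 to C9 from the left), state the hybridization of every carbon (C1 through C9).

C1 carries 4 σ bonds, giving a steric number of 4, so it is sp3.
C2: 3 σ bonds, plus one π bond; 3 regions of electron density → sp2.
C3 (3 σ bonds, plus one π bond) has steric number 3: sp2.
C4 is sp2: 3 σ bonds, plus one π bond, 3 electron-density regions.
C5 has 3 σ bonds, plus one π bond: steric number 3 → sp2.
C6 is sp: 2 σ bonds, plus two π bonds, 2 electron-density regions.
C7: 2 σ bonds, plus two π bonds — 2 electron domains, sp.
C8: 2 σ bonds, plus two π bonds; 2 regions of electron density → sp.
C9 — 2 σ bonds, plus two π bonds. Steric number 2, so sp.

C1 sp3, C2 sp2, C3 sp2, C4 sp2, C5 sp2, C6 sp, C7 sp, C8 sp, C9 sp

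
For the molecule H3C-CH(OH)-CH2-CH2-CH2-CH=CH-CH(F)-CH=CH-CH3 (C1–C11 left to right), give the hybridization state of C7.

C7: 3 σ bonds, plus one π bond; 3 regions of electron density → sp2.

sp²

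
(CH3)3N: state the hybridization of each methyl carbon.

sp³

Each methyl carbon is sp3: 4 σ bonds, 4 electron-density regions.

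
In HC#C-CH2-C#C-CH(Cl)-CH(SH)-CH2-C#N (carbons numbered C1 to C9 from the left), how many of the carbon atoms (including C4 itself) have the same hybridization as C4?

5

C4 is sp (two π bonds).
C1: sp ✓
C2: sp ✓
C3: sp3
C4: sp ✓
C5: sp ✓
C6: sp3
C7: sp3
C8: sp3
C9: sp ✓
5 carbons are sp.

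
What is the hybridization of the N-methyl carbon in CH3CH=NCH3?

sp^3

The N-methyl carbon: 4 σ bonds; 4 regions of electron density → sp3.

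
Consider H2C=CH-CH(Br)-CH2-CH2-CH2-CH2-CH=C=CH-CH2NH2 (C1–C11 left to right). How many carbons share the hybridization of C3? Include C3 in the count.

6

C3 is sp3 (only σ bonds).
C1: sp2
C2: sp2
C3: sp3 ✓
C4: sp3 ✓
C5: sp3 ✓
C6: sp3 ✓
C7: sp3 ✓
C8: sp2
C9: sp
C10: sp2
C11: sp3 ✓
6 carbons are sp3.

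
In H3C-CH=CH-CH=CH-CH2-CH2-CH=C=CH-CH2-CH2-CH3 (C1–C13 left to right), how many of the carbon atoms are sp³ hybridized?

6

C1: sp3 ✓
C2: sp2
C3: sp2
C4: sp2
C5: sp2
C6: sp3 ✓
C7: sp3 ✓
C8: sp2
C9: sp
C10: sp2
C11: sp3 ✓
C12: sp3 ✓
C13: sp3 ✓
C1, C6, C7, C11, C12, C13 → 6 sp3 carbons.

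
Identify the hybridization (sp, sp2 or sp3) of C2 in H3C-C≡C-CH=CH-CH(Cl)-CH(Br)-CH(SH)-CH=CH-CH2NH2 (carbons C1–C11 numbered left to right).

C2: 2 σ bonds, plus two π bonds — 2 electron domains, sp.

sp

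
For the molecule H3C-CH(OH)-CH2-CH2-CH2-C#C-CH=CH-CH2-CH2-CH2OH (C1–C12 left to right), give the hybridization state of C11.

C11 carries 4 σ bonds, giving a steric number of 4, so it is sp3.

sp3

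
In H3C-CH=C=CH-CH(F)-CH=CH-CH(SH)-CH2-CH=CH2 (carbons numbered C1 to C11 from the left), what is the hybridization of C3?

C3: 2 σ bonds, plus two π bonds; 2 regions of electron density → sp.

sp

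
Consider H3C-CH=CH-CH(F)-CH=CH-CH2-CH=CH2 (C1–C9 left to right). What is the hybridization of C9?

C9 (3 σ bonds, plus one π bond) has steric number 3: sp2.

sp²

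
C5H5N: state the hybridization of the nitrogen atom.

N has two σ bonds and one lone pair in the ring plane (steric number 3 → sp2); its p orbital contributes one electron to the aromatic π system via the C=N double bond.

sp^2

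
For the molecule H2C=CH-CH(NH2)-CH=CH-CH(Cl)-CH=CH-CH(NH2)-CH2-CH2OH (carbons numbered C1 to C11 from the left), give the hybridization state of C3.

C3: 4 σ bonds — 4 electron domains, sp3.

sp³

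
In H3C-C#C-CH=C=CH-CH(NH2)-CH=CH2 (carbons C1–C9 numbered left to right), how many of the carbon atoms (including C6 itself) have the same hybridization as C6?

C6 is sp2 (one π bond).
C1: sp3
C2: sp
C3: sp
C4: sp2 ✓
C5: sp
C6: sp2 ✓
C7: sp3
C8: sp2 ✓
C9: sp2 ✓
4 carbons are sp2.

4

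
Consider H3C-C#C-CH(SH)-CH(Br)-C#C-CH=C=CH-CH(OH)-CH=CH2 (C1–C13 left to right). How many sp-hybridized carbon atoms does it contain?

C1: sp3
C2: sp ✓
C3: sp ✓
C4: sp3
C5: sp3
C6: sp ✓
C7: sp ✓
C8: sp2
C9: sp ✓
C10: sp2
C11: sp3
C12: sp2
C13: sp2
C2, C3, C6, C7, C9 → 5 sp carbons.

5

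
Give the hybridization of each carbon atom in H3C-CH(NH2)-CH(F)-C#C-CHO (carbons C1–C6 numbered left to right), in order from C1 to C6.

C1: 4 σ bonds — 4 electron domains, sp3.
C2 — 4 σ bonds. Steric number 4, so sp3.
C3 has 4 σ bonds: steric number 4 → sp3.
C4 (2 σ bonds, plus two π bonds) has steric number 2: sp.
C5 (2 σ bonds, plus two π bonds) has steric number 2: sp.
C6 (3 σ bonds, plus one π bond) has steric number 3: sp2.

C1 sp3, C2 sp3, C3 sp3, C4 sp, C5 sp, C6 sp2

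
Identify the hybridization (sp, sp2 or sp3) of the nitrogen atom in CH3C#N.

N has one σ bond and one lone pair: steric number 2 → sp.

sp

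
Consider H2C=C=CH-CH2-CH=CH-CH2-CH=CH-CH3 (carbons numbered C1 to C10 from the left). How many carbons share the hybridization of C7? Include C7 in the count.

3

C7 is sp3 (only σ bonds).
C1: sp2
C2: sp
C3: sp2
C4: sp3 ✓
C5: sp2
C6: sp2
C7: sp3 ✓
C8: sp2
C9: sp2
C10: sp3 ✓
3 carbons are sp3.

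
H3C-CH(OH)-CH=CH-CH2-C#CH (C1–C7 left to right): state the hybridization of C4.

sp2

C4 (3 σ bonds, plus one π bond) has steric number 3: sp2.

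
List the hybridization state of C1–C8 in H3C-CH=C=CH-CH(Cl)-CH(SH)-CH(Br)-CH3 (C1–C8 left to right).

C1 has 4 σ bonds: steric number 4 → sp3.
C2 has 3 σ bonds, plus one π bond: steric number 3 → sp2.
C3 — 2 σ bonds, plus two π bonds. Steric number 2, so sp.
C4 (3 σ bonds, plus one π bond) has steric number 3: sp2.
C5: 4 σ bonds — 4 electron domains, sp3.
C6 is sp3: 4 σ bonds, 4 electron-density regions.
C7: 4 σ bonds; 4 regions of electron density → sp3.
C8: 4 σ bonds — 4 electron domains, sp3.

C1 sp3, C2 sp2, C3 sp, C4 sp2, C5 sp3, C6 sp3, C7 sp3, C8 sp3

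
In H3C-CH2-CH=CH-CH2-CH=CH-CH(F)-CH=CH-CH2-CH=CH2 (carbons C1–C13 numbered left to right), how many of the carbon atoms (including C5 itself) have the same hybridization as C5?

5

C5 is sp3 (only σ bonds).
C1: sp3 ✓
C2: sp3 ✓
C3: sp2
C4: sp2
C5: sp3 ✓
C6: sp2
C7: sp2
C8: sp3 ✓
C9: sp2
C10: sp2
C11: sp3 ✓
C12: sp2
C13: sp2
5 carbons are sp3.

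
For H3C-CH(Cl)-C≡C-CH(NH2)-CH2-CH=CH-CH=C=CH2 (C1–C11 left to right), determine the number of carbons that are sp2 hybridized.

C1: sp3
C2: sp3
C3: sp
C4: sp
C5: sp3
C6: sp3
C7: sp2 ✓
C8: sp2 ✓
C9: sp2 ✓
C10: sp
C11: sp2 ✓
C7, C8, C9, C11 → 4 sp2 carbons.

4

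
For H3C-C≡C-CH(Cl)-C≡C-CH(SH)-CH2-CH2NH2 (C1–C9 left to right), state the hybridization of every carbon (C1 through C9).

C1 is sp3: 4 σ bonds, 4 electron-density regions.
C2: 2 σ bonds, plus two π bonds; 2 regions of electron density → sp.
C3 is sp: 2 σ bonds, plus two π bonds, 2 electron-density regions.
C4 is sp3: 4 σ bonds, 4 electron-density regions.
C5 — 2 σ bonds, plus two π bonds. Steric number 2, so sp.
C6 (2 σ bonds, plus two π bonds) has steric number 2: sp.
C7 (4 σ bonds) has steric number 4: sp3.
C8: 4 σ bonds — 4 electron domains, sp3.
C9: 4 σ bonds; 4 regions of electron density → sp3.

C1 sp3, C2 sp, C3 sp, C4 sp3, C5 sp, C6 sp, C7 sp3, C8 sp3, C9 sp3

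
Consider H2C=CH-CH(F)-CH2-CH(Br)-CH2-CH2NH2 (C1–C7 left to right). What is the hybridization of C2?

C2: 3 σ bonds, plus one π bond — 3 electron domains, sp2.

sp2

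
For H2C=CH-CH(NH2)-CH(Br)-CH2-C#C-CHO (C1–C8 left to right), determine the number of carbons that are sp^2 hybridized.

C1: sp2 ✓
C2: sp2 ✓
C3: sp3
C4: sp3
C5: sp3
C6: sp
C7: sp
C8: sp2 ✓
C1, C2, C8 → 3 sp2 carbons.

3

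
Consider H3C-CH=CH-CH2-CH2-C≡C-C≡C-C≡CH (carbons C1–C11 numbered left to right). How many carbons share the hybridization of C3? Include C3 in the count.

2

C3 is sp2 (one π bond).
C1: sp3
C2: sp2 ✓
C3: sp2 ✓
C4: sp3
C5: sp3
C6: sp
C7: sp
C8: sp
C9: sp
C10: sp
C11: sp
2 carbons are sp2.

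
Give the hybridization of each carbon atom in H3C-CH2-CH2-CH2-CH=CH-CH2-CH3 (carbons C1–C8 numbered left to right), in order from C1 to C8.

C1 sp3, C2 sp3, C3 sp3, C4 sp3, C5 sp2, C6 sp2, C7 sp3, C8 sp3

C1 is sp3: 4 σ bonds, 4 electron-density regions.
C2: 4 σ bonds — 4 electron domains, sp3.
C3 carries 4 σ bonds, giving a steric number of 4, so it is sp3.
C4: 4 σ bonds — 4 electron domains, sp3.
C5: 3 σ bonds, plus one π bond; 3 regions of electron density → sp2.
C6: 3 σ bonds, plus one π bond; 3 regions of electron density → sp2.
C7 carries 4 σ bonds, giving a steric number of 4, so it is sp3.
C8 (4 σ bonds) has steric number 4: sp3.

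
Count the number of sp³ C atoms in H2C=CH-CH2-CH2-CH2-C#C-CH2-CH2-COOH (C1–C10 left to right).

5

C1: sp2
C2: sp2
C3: sp3 ✓
C4: sp3 ✓
C5: sp3 ✓
C6: sp
C7: sp
C8: sp3 ✓
C9: sp3 ✓
C10: sp2
C3, C4, C5, C8, C9 → 5 sp3 carbons.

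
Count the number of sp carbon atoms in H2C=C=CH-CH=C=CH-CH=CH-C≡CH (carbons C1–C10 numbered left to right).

4

C1: sp2
C2: sp ✓
C3: sp2
C4: sp2
C5: sp ✓
C6: sp2
C7: sp2
C8: sp2
C9: sp ✓
C10: sp ✓
C2, C5, C9, C10 → 4 sp carbons.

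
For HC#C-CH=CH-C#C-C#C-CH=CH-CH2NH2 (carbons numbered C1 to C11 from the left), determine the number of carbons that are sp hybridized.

C1: sp ✓
C2: sp ✓
C3: sp2
C4: sp2
C5: sp ✓
C6: sp ✓
C7: sp ✓
C8: sp ✓
C9: sp2
C10: sp2
C11: sp3
C1, C2, C5, C6, C7, C8 → 6 sp carbons.

6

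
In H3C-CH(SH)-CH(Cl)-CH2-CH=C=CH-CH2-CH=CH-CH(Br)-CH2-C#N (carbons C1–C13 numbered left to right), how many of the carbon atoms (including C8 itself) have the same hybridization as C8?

C8 is sp3 (only σ bonds).
C1: sp3 ✓
C2: sp3 ✓
C3: sp3 ✓
C4: sp3 ✓
C5: sp2
C6: sp
C7: sp2
C8: sp3 ✓
C9: sp2
C10: sp2
C11: sp3 ✓
C12: sp3 ✓
C13: sp
7 carbons are sp3.

7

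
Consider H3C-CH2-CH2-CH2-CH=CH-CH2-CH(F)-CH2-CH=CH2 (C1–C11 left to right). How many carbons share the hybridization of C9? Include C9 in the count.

C9 is sp3 (only σ bonds).
C1: sp3 ✓
C2: sp3 ✓
C3: sp3 ✓
C4: sp3 ✓
C5: sp2
C6: sp2
C7: sp3 ✓
C8: sp3 ✓
C9: sp3 ✓
C10: sp2
C11: sp2
7 carbons are sp3.

7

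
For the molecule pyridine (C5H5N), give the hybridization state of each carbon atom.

Each carbon atom: 3 σ bonds, plus one π bond — 3 electron domains, sp2.

sp²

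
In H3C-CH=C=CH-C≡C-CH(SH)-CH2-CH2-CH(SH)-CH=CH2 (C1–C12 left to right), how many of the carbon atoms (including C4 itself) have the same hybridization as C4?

C4 is sp2 (one π bond).
C1: sp3
C2: sp2 ✓
C3: sp
C4: sp2 ✓
C5: sp
C6: sp
C7: sp3
C8: sp3
C9: sp3
C10: sp3
C11: sp2 ✓
C12: sp2 ✓
4 carbons are sp2.

4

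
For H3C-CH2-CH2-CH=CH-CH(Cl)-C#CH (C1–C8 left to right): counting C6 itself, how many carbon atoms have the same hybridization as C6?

4

C6 is sp3 (only σ bonds).
C1: sp3 ✓
C2: sp3 ✓
C3: sp3 ✓
C4: sp2
C5: sp2
C6: sp3 ✓
C7: sp
C8: sp
4 carbons are sp3.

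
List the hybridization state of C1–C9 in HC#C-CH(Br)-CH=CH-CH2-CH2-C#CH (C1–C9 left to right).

C1 is sp: 2 σ bonds, plus two π bonds, 2 electron-density regions.
C2 carries 2 σ bonds, plus two π bonds, giving a steric number of 2, so it is sp.
C3 (4 σ bonds) has steric number 4: sp3.
C4 (3 σ bonds, plus one π bond) has steric number 3: sp2.
C5 carries 3 σ bonds, plus one π bond, giving a steric number of 3, so it is sp2.
C6 carries 4 σ bonds, giving a steric number of 4, so it is sp3.
C7 — 4 σ bonds. Steric number 4, so sp3.
C8 (2 σ bonds, plus two π bonds) has steric number 2: sp.
C9: 2 σ bonds, plus two π bonds; 2 regions of electron density → sp.

C1 sp, C2 sp, C3 sp3, C4 sp2, C5 sp2, C6 sp3, C7 sp3, C8 sp, C9 sp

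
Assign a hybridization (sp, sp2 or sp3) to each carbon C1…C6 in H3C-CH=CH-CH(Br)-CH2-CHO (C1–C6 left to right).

C1 sp3, C2 sp2, C3 sp2, C4 sp3, C5 sp3, C6 sp2

C1 has 4 σ bonds: steric number 4 → sp3.
C2 has 3 σ bonds, plus one π bond: steric number 3 → sp2.
C3 — 3 σ bonds, plus one π bond. Steric number 3, so sp2.
C4 carries 4 σ bonds, giving a steric number of 4, so it is sp3.
C5 — 4 σ bonds. Steric number 4, so sp3.
C6 carries 3 σ bonds, plus one π bond, giving a steric number of 3, so it is sp2.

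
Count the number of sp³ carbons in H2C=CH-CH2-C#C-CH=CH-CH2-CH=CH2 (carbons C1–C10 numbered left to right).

2

C1: sp2
C2: sp2
C3: sp3 ✓
C4: sp
C5: sp
C6: sp2
C7: sp2
C8: sp3 ✓
C9: sp2
C10: sp2
C3, C8 → 2 sp3 carbons.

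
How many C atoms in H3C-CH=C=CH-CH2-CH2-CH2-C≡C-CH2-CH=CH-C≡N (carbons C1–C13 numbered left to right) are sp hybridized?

4

C1: sp3
C2: sp2
C3: sp ✓
C4: sp2
C5: sp3
C6: sp3
C7: sp3
C8: sp ✓
C9: sp ✓
C10: sp3
C11: sp2
C12: sp2
C13: sp ✓
C3, C8, C9, C13 → 4 sp carbons.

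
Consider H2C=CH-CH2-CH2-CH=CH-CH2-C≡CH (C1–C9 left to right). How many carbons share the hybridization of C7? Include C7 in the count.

3

C7 is sp3 (only σ bonds).
C1: sp2
C2: sp2
C3: sp3 ✓
C4: sp3 ✓
C5: sp2
C6: sp2
C7: sp3 ✓
C8: sp
C9: sp
3 carbons are sp3.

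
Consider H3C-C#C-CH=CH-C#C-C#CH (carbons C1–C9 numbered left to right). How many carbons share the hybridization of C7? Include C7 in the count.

C7 is sp (two π bonds).
C1: sp3
C2: sp ✓
C3: sp ✓
C4: sp2
C5: sp2
C6: sp ✓
C7: sp ✓
C8: sp ✓
C9: sp ✓
6 carbons are sp.

6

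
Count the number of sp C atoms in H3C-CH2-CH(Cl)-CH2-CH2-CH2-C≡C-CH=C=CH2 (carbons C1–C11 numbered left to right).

3

C1: sp3
C2: sp3
C3: sp3
C4: sp3
C5: sp3
C6: sp3
C7: sp ✓
C8: sp ✓
C9: sp2
C10: sp ✓
C11: sp2
C7, C8, C10 → 3 sp carbons.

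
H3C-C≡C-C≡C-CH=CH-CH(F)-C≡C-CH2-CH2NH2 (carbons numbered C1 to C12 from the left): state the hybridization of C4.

sp

C4: 2 σ bonds, plus two π bonds — 2 electron domains, sp.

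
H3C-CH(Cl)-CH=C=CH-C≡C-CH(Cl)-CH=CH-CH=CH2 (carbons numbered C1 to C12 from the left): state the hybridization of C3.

C3 (3 σ bonds, plus one π bond) has steric number 3: sp2.

sp²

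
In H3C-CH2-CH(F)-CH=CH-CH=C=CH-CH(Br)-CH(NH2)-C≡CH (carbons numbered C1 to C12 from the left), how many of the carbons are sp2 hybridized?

C1: sp3
C2: sp3
C3: sp3
C4: sp2 ✓
C5: sp2 ✓
C6: sp2 ✓
C7: sp
C8: sp2 ✓
C9: sp3
C10: sp3
C11: sp
C12: sp
C4, C5, C6, C8 → 4 sp2 carbons.

4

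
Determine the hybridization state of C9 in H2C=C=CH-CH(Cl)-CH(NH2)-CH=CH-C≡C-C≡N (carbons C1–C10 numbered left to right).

C9: 2 σ bonds, plus two π bonds — 2 electron domains, sp.

sp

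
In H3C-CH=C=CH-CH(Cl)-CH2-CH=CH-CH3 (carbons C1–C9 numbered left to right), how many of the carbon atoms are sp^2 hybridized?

C1: sp3
C2: sp2 ✓
C3: sp
C4: sp2 ✓
C5: sp3
C6: sp3
C7: sp2 ✓
C8: sp2 ✓
C9: sp3
C2, C4, C7, C8 → 4 sp2 carbons.

4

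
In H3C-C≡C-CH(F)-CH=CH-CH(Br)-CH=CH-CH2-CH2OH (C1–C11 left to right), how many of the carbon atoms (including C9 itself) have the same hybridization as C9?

4

C9 is sp2 (one π bond).
C1: sp3
C2: sp
C3: sp
C4: sp3
C5: sp2 ✓
C6: sp2 ✓
C7: sp3
C8: sp2 ✓
C9: sp2 ✓
C10: sp3
C11: sp3
4 carbons are sp2.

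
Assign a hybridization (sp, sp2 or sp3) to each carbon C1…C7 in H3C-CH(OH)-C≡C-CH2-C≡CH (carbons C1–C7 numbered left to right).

C1 is sp3: 4 σ bonds, 4 electron-density regions.
C2 carries 4 σ bonds, giving a steric number of 4, so it is sp3.
C3 has 2 σ bonds, plus two π bonds: steric number 2 → sp.
C4 is sp: 2 σ bonds, plus two π bonds, 2 electron-density regions.
C5 carries 4 σ bonds, giving a steric number of 4, so it is sp3.
C6 carries 2 σ bonds, plus two π bonds, giving a steric number of 2, so it is sp.
C7 — 2 σ bonds, plus two π bonds. Steric number 2, so sp.

C1 sp3, C2 sp3, C3 sp, C4 sp, C5 sp3, C6 sp, C7 sp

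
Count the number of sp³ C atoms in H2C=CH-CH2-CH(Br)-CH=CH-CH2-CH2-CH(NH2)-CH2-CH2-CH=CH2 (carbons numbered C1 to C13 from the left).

7

C1: sp2
C2: sp2
C3: sp3 ✓
C4: sp3 ✓
C5: sp2
C6: sp2
C7: sp3 ✓
C8: sp3 ✓
C9: sp3 ✓
C10: sp3 ✓
C11: sp3 ✓
C12: sp2
C13: sp2
C3, C4, C7, C8, C9, C10, C11 → 7 sp3 carbons.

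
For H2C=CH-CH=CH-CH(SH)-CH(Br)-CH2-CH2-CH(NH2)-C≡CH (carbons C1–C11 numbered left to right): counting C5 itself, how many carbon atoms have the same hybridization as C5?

5

C5 is sp3 (only σ bonds).
C1: sp2
C2: sp2
C3: sp2
C4: sp2
C5: sp3 ✓
C6: sp3 ✓
C7: sp3 ✓
C8: sp3 ✓
C9: sp3 ✓
C10: sp
C11: sp
5 carbons are sp3.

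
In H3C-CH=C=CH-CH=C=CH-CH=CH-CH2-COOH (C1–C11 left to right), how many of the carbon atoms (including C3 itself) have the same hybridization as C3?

2

C3 is sp (two π bonds).
C1: sp3
C2: sp2
C3: sp ✓
C4: sp2
C5: sp2
C6: sp ✓
C7: sp2
C8: sp2
C9: sp2
C10: sp3
C11: sp2
2 carbons are sp.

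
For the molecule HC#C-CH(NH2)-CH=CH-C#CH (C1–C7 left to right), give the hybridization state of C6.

sp

C6: 2 σ bonds, plus two π bonds; 2 regions of electron density → sp.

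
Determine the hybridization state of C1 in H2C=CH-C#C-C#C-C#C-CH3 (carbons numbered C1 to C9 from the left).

sp²

C1 is sp2: 3 σ bonds, plus one π bond, 3 electron-density regions.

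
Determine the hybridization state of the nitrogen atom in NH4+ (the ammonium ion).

sp3

Four σ bonds, no lone pair → sp3, tetrahedral.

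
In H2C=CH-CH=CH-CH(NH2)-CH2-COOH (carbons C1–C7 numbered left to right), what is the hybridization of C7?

C7 has 3 σ bonds, plus one π bond: steric number 3 → sp2.

sp^2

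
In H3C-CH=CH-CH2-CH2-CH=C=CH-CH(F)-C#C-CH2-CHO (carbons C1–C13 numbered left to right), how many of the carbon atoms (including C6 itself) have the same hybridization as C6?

C6 is sp2 (one π bond).
C1: sp3
C2: sp2 ✓
C3: sp2 ✓
C4: sp3
C5: sp3
C6: sp2 ✓
C7: sp
C8: sp2 ✓
C9: sp3
C10: sp
C11: sp
C12: sp3
C13: sp2 ✓
5 carbons are sp2.

5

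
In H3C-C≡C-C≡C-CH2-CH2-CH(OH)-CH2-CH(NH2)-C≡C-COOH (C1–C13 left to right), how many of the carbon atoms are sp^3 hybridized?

C1: sp3 ✓
C2: sp
C3: sp
C4: sp
C5: sp
C6: sp3 ✓
C7: sp3 ✓
C8: sp3 ✓
C9: sp3 ✓
C10: sp3 ✓
C11: sp
C12: sp
C13: sp2
C1, C6, C7, C8, C9, C10 → 6 sp3 carbons.

6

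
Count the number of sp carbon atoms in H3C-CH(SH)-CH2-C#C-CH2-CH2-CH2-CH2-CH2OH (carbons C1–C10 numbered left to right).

2

C1: sp3
C2: sp3
C3: sp3
C4: sp ✓
C5: sp ✓
C6: sp3
C7: sp3
C8: sp3
C9: sp3
C10: sp3
C4, C5 → 2 sp carbons.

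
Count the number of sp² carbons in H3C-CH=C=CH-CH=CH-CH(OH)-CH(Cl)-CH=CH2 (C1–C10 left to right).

C1: sp3
C2: sp2 ✓
C3: sp
C4: sp2 ✓
C5: sp2 ✓
C6: sp2 ✓
C7: sp3
C8: sp3
C9: sp2 ✓
C10: sp2 ✓
C2, C4, C5, C6, C9, C10 → 6 sp2 carbons.

6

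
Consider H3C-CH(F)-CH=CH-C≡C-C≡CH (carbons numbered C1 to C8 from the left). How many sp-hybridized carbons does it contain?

4

C1: sp3
C2: sp3
C3: sp2
C4: sp2
C5: sp ✓
C6: sp ✓
C7: sp ✓
C8: sp ✓
C5, C6, C7, C8 → 4 sp carbons.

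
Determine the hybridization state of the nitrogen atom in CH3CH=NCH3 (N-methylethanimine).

Two σ bonds + one lone pair = steric number 3 → sp2.

sp²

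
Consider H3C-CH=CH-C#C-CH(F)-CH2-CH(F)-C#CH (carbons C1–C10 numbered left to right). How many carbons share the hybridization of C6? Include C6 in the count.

C6 is sp3 (only σ bonds).
C1: sp3 ✓
C2: sp2
C3: sp2
C4: sp
C5: sp
C6: sp3 ✓
C7: sp3 ✓
C8: sp3 ✓
C9: sp
C10: sp
4 carbons are sp3.

4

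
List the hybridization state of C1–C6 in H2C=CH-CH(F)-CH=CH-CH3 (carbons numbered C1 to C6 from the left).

C1 sp2, C2 sp2, C3 sp3, C4 sp2, C5 sp2, C6 sp3

C1 — 3 σ bonds, plus one π bond. Steric number 3, so sp2.
C2: 3 σ bonds, plus one π bond — 3 electron domains, sp2.
C3: 4 σ bonds; 4 regions of electron density → sp3.
C4: 3 σ bonds, plus one π bond — 3 electron domains, sp2.
C5 (3 σ bonds, plus one π bond) has steric number 3: sp2.
C6: 4 σ bonds — 4 electron domains, sp3.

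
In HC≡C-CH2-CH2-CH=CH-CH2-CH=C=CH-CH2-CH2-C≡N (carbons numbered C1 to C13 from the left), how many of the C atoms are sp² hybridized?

4

C1: sp
C2: sp
C3: sp3
C4: sp3
C5: sp2 ✓
C6: sp2 ✓
C7: sp3
C8: sp2 ✓
C9: sp
C10: sp2 ✓
C11: sp3
C12: sp3
C13: sp
C5, C6, C8, C10 → 4 sp2 carbons.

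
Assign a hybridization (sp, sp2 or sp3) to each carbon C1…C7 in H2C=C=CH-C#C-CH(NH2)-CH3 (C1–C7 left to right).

C1: 3 σ bonds, plus one π bond — 3 electron domains, sp2.
C2: 2 σ bonds, plus two π bonds; 2 regions of electron density → sp.
C3: 3 σ bonds, plus one π bond; 3 regions of electron density → sp2.
C4 has 2 σ bonds, plus two π bonds: steric number 2 → sp.
C5 — 2 σ bonds, plus two π bonds. Steric number 2, so sp.
C6 is sp3: 4 σ bonds, 4 electron-density regions.
C7 (4 σ bonds) has steric number 4: sp3.

C1 sp2, C2 sp, C3 sp2, C4 sp, C5 sp, C6 sp3, C7 sp3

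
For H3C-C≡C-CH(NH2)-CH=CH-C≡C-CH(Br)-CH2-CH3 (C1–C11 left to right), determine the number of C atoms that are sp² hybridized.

C1: sp3
C2: sp
C3: sp
C4: sp3
C5: sp2 ✓
C6: sp2 ✓
C7: sp
C8: sp
C9: sp3
C10: sp3
C11: sp3
C5, C6 → 2 sp2 carbons.

2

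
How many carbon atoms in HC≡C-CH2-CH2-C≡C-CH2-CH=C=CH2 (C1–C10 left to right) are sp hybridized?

5

C1: sp ✓
C2: sp ✓
C3: sp3
C4: sp3
C5: sp ✓
C6: sp ✓
C7: sp3
C8: sp2
C9: sp ✓
C10: sp2
C1, C2, C5, C6, C9 → 5 sp carbons.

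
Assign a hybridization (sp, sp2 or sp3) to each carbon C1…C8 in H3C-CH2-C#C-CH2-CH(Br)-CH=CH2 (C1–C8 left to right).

C1 sp3, C2 sp3, C3 sp, C4 sp, C5 sp3, C6 sp3, C7 sp2, C8 sp2

C1 — 4 σ bonds. Steric number 4, so sp3.
C2: 4 σ bonds — 4 electron domains, sp3.
C3 has 2 σ bonds, plus two π bonds: steric number 2 → sp.
C4: 2 σ bonds, plus two π bonds — 2 electron domains, sp.
C5 has 4 σ bonds: steric number 4 → sp3.
C6 is sp3: 4 σ bonds, 4 electron-density regions.
C7 carries 3 σ bonds, plus one π bond, giving a steric number of 3, so it is sp2.
C8 has 3 σ bonds, plus one π bond: steric number 3 → sp2.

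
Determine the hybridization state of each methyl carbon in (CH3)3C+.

Each methyl carbon has 4 σ bonds: steric number 4 → sp3.

sp^3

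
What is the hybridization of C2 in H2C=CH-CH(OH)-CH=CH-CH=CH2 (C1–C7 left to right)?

sp2

C2 is sp2: 3 σ bonds, plus one π bond, 3 electron-density regions.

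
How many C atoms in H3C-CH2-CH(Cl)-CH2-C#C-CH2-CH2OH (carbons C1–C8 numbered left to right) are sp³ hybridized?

C1: sp3 ✓
C2: sp3 ✓
C3: sp3 ✓
C4: sp3 ✓
C5: sp
C6: sp
C7: sp3 ✓
C8: sp3 ✓
C1, C2, C3, C4, C7, C8 → 6 sp3 carbons.

6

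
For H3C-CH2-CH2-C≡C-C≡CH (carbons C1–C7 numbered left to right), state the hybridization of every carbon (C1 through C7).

C1 sp3, C2 sp3, C3 sp3, C4 sp, C5 sp, C6 sp, C7 sp

C1 (4 σ bonds) has steric number 4: sp3.
C2: 4 σ bonds; 4 regions of electron density → sp3.
C3 carries 4 σ bonds, giving a steric number of 4, so it is sp3.
C4 is sp: 2 σ bonds, plus two π bonds, 2 electron-density regions.
C5 (2 σ bonds, plus two π bonds) has steric number 2: sp.
C6: 2 σ bonds, plus two π bonds — 2 electron domains, sp.
C7 carries 2 σ bonds, plus two π bonds, giving a steric number of 2, so it is sp.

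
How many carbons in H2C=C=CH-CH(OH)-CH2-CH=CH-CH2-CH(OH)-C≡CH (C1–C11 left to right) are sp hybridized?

3

C1: sp2
C2: sp ✓
C3: sp2
C4: sp3
C5: sp3
C6: sp2
C7: sp2
C8: sp3
C9: sp3
C10: sp ✓
C11: sp ✓
C2, C10, C11 → 3 sp carbons.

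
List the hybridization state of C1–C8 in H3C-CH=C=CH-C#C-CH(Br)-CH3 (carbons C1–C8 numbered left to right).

C1 (4 σ bonds) has steric number 4: sp3.
C2 — 3 σ bonds, plus one π bond. Steric number 3, so sp2.
C3 carries 2 σ bonds, plus two π bonds, giving a steric number of 2, so it is sp.
C4 is sp2: 3 σ bonds, plus one π bond, 3 electron-density regions.
C5: 2 σ bonds, plus two π bonds; 2 regions of electron density → sp.
C6 (2 σ bonds, plus two π bonds) has steric number 2: sp.
C7 has 4 σ bonds: steric number 4 → sp3.
C8 (4 σ bonds) has steric number 4: sp3.

C1 sp3, C2 sp2, C3 sp, C4 sp2, C5 sp, C6 sp, C7 sp3, C8 sp3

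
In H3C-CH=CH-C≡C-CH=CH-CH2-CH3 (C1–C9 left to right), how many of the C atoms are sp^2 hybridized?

C1: sp3
C2: sp2 ✓
C3: sp2 ✓
C4: sp
C5: sp
C6: sp2 ✓
C7: sp2 ✓
C8: sp3
C9: sp3
C2, C3, C6, C7 → 4 sp2 carbons.

4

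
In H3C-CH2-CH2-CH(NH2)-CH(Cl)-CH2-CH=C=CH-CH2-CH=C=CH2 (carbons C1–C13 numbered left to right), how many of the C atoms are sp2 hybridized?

C1: sp3
C2: sp3
C3: sp3
C4: sp3
C5: sp3
C6: sp3
C7: sp2 ✓
C8: sp
C9: sp2 ✓
C10: sp3
C11: sp2 ✓
C12: sp
C13: sp2 ✓
C7, C9, C11, C13 → 4 sp2 carbons.

4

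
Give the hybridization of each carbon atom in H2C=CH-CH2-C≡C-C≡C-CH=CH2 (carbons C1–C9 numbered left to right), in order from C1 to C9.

C1 sp2, C2 sp2, C3 sp3, C4 sp, C5 sp, C6 sp, C7 sp, C8 sp2, C9 sp2

C1: 3 σ bonds, plus one π bond — 3 electron domains, sp2.
C2 (3 σ bonds, plus one π bond) has steric number 3: sp2.
C3 (4 σ bonds) has steric number 4: sp3.
C4 has 2 σ bonds, plus two π bonds: steric number 2 → sp.
C5 (2 σ bonds, plus two π bonds) has steric number 2: sp.
C6 carries 2 σ bonds, plus two π bonds, giving a steric number of 2, so it is sp.
C7: 2 σ bonds, plus two π bonds; 2 regions of electron density → sp.
C8 — 3 σ bonds, plus one π bond. Steric number 3, so sp2.
C9 carries 3 σ bonds, plus one π bond, giving a steric number of 3, so it is sp2.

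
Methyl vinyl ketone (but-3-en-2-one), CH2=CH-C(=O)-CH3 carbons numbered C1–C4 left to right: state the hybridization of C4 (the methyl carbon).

sp³

C4 (the methyl carbon) — 4 σ bonds. Steric number 4, so sp3.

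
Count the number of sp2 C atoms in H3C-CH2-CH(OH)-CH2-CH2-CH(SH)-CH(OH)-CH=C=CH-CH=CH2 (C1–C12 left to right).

4

C1: sp3
C2: sp3
C3: sp3
C4: sp3
C5: sp3
C6: sp3
C7: sp3
C8: sp2 ✓
C9: sp
C10: sp2 ✓
C11: sp2 ✓
C12: sp2 ✓
C8, C10, C11, C12 → 4 sp2 carbons.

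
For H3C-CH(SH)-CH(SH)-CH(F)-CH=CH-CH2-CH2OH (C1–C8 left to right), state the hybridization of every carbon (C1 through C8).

C1 sp3, C2 sp3, C3 sp3, C4 sp3, C5 sp2, C6 sp2, C7 sp3, C8 sp3

C1 (4 σ bonds) has steric number 4: sp3.
C2: 4 σ bonds; 4 regions of electron density → sp3.
C3 has 4 σ bonds: steric number 4 → sp3.
C4 — 4 σ bonds. Steric number 4, so sp3.
C5: 3 σ bonds, plus one π bond — 3 electron domains, sp2.
C6: 3 σ bonds, plus one π bond; 3 regions of electron density → sp2.
C7 — 4 σ bonds. Steric number 4, so sp3.
C8 (4 σ bonds) has steric number 4: sp3.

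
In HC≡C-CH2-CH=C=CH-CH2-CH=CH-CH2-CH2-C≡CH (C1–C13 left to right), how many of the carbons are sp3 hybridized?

C1: sp
C2: sp
C3: sp3 ✓
C4: sp2
C5: sp
C6: sp2
C7: sp3 ✓
C8: sp2
C9: sp2
C10: sp3 ✓
C11: sp3 ✓
C12: sp
C13: sp
C3, C7, C10, C11 → 4 sp3 carbons.

4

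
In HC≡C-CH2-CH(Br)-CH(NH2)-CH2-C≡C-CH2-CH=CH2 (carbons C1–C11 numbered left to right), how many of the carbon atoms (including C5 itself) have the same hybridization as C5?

5

C5 is sp3 (only σ bonds).
C1: sp
C2: sp
C3: sp3 ✓
C4: sp3 ✓
C5: sp3 ✓
C6: sp3 ✓
C7: sp
C8: sp
C9: sp3 ✓
C10: sp2
C11: sp2
5 carbons are sp3.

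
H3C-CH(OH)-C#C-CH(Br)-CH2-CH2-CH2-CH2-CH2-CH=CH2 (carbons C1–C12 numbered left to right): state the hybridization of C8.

sp3

C8 carries 4 σ bonds, giving a steric number of 4, so it is sp3.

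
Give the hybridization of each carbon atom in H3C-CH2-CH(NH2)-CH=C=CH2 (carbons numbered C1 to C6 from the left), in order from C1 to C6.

C1 — 4 σ bonds. Steric number 4, so sp3.
C2 has 4 σ bonds: steric number 4 → sp3.
C3 is sp3: 4 σ bonds, 4 electron-density regions.
C4 carries 3 σ bonds, plus one π bond, giving a steric number of 3, so it is sp2.
C5: 2 σ bonds, plus two π bonds; 2 regions of electron density → sp.
C6 is sp2: 3 σ bonds, plus one π bond, 3 electron-density regions.

C1 sp3, C2 sp3, C3 sp3, C4 sp2, C5 sp, C6 sp2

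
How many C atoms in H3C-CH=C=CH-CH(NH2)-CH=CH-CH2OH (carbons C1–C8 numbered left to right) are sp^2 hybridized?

C1: sp3
C2: sp2 ✓
C3: sp
C4: sp2 ✓
C5: sp3
C6: sp2 ✓
C7: sp2 ✓
C8: sp3
C2, C4, C6, C7 → 4 sp2 carbons.

4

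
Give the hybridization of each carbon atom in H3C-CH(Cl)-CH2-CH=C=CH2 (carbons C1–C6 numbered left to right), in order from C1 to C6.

C1 sp3, C2 sp3, C3 sp3, C4 sp2, C5 sp, C6 sp2

C1: 4 σ bonds; 4 regions of electron density → sp3.
C2: 4 σ bonds; 4 regions of electron density → sp3.
C3: 4 σ bonds; 4 regions of electron density → sp3.
C4 has 3 σ bonds, plus one π bond: steric number 3 → sp2.
C5 carries 2 σ bonds, plus two π bonds, giving a steric number of 2, so it is sp.
C6 (3 σ bonds, plus one π bond) has steric number 3: sp2.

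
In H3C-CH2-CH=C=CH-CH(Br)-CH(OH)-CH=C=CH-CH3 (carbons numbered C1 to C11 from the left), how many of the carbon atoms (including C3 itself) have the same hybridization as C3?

C3 is sp2 (one π bond).
C1: sp3
C2: sp3
C3: sp2 ✓
C4: sp
C5: sp2 ✓
C6: sp3
C7: sp3
C8: sp2 ✓
C9: sp
C10: sp2 ✓
C11: sp3
4 carbons are sp2.

4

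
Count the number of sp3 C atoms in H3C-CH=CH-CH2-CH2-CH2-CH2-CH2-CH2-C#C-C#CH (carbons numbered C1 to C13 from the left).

7

C1: sp3 ✓
C2: sp2
C3: sp2
C4: sp3 ✓
C5: sp3 ✓
C6: sp3 ✓
C7: sp3 ✓
C8: sp3 ✓
C9: sp3 ✓
C10: sp
C11: sp
C12: sp
C13: sp
C1, C4, C5, C6, C7, C8, C9 → 7 sp3 carbons.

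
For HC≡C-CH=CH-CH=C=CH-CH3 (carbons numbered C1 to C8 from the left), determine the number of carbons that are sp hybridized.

C1: sp ✓
C2: sp ✓
C3: sp2
C4: sp2
C5: sp2
C6: sp ✓
C7: sp2
C8: sp3
C1, C2, C6 → 3 sp carbons.

3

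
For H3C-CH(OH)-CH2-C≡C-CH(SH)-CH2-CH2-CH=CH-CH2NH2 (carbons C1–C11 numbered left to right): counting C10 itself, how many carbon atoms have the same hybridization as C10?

C10 is sp2 (one π bond).
C1: sp3
C2: sp3
C3: sp3
C4: sp
C5: sp
C6: sp3
C7: sp3
C8: sp3
C9: sp2 ✓
C10: sp2 ✓
C11: sp3
2 carbons are sp2.

2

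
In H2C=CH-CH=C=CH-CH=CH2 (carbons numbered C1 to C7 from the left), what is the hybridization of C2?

sp2

C2 is sp2: 3 σ bonds, plus one π bond, 3 electron-density regions.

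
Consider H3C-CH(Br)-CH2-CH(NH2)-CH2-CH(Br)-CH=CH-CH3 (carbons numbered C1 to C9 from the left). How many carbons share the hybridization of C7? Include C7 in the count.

2

C7 is sp2 (one π bond).
C1: sp3
C2: sp3
C3: sp3
C4: sp3
C5: sp3
C6: sp3
C7: sp2 ✓
C8: sp2 ✓
C9: sp3
2 carbons are sp2.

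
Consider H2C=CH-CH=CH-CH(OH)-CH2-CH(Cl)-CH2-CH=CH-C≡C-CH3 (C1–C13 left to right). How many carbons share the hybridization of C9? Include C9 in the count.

C9 is sp2 (one π bond).
C1: sp2 ✓
C2: sp2 ✓
C3: sp2 ✓
C4: sp2 ✓
C5: sp3
C6: sp3
C7: sp3
C8: sp3
C9: sp2 ✓
C10: sp2 ✓
C11: sp
C12: sp
C13: sp3
6 carbons are sp2.

6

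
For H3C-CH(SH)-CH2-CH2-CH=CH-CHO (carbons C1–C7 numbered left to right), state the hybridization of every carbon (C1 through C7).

C1 — 4 σ bonds. Steric number 4, so sp3.
C2 carries 4 σ bonds, giving a steric number of 4, so it is sp3.
C3 has 4 σ bonds: steric number 4 → sp3.
C4 — 4 σ bonds. Steric number 4, so sp3.
C5 (3 σ bonds, plus one π bond) has steric number 3: sp2.
C6 carries 3 σ bonds, plus one π bond, giving a steric number of 3, so it is sp2.
C7 (3 σ bonds, plus one π bond) has steric number 3: sp2.

C1 sp3, C2 sp3, C3 sp3, C4 sp3, C5 sp2, C6 sp2, C7 sp2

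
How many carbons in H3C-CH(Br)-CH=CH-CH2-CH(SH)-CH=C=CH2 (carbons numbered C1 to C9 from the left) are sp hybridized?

1

C1: sp3
C2: sp3
C3: sp2
C4: sp2
C5: sp3
C6: sp3
C7: sp2
C8: sp ✓
C9: sp2
C8 → 1 sp carbon.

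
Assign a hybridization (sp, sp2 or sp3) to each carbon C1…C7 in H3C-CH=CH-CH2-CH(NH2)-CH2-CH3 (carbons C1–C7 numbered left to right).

C1 (4 σ bonds) has steric number 4: sp3.
C2 carries 3 σ bonds, plus one π bond, giving a steric number of 3, so it is sp2.
C3: 3 σ bonds, plus one π bond; 3 regions of electron density → sp2.
C4: 4 σ bonds; 4 regions of electron density → sp3.
C5 (4 σ bonds) has steric number 4: sp3.
C6: 4 σ bonds — 4 electron domains, sp3.
C7 has 4 σ bonds: steric number 4 → sp3.

C1 sp3, C2 sp2, C3 sp2, C4 sp3, C5 sp3, C6 sp3, C7 sp3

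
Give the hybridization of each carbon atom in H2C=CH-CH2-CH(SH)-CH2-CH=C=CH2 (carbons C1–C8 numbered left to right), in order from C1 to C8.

C1 sp2, C2 sp2, C3 sp3, C4 sp3, C5 sp3, C6 sp2, C7 sp, C8 sp2

C1 is sp2: 3 σ bonds, plus one π bond, 3 electron-density regions.
C2 carries 3 σ bonds, plus one π bond, giving a steric number of 3, so it is sp2.
C3: 4 σ bonds; 4 regions of electron density → sp3.
C4 is sp3: 4 σ bonds, 4 electron-density regions.
C5 — 4 σ bonds. Steric number 4, so sp3.
C6 — 3 σ bonds, plus one π bond. Steric number 3, so sp2.
C7 — 2 σ bonds, plus two π bonds. Steric number 2, so sp.
C8 is sp2: 3 σ bonds, plus one π bond, 3 electron-density regions.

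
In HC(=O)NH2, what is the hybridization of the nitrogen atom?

Amide resonance delocalises the N lone pair; N is planar sp2.

sp^2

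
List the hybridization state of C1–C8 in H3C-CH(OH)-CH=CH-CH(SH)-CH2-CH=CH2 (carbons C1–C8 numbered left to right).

C1 sp3, C2 sp3, C3 sp2, C4 sp2, C5 sp3, C6 sp3, C7 sp2, C8 sp2

C1 has 4 σ bonds: steric number 4 → sp3.
C2 has 4 σ bonds: steric number 4 → sp3.
C3 — 3 σ bonds, plus one π bond. Steric number 3, so sp2.
C4 (3 σ bonds, plus one π bond) has steric number 3: sp2.
C5 has 4 σ bonds: steric number 4 → sp3.
C6 (4 σ bonds) has steric number 4: sp3.
C7 — 3 σ bonds, plus one π bond. Steric number 3, so sp2.
C8 (3 σ bonds, plus one π bond) has steric number 3: sp2.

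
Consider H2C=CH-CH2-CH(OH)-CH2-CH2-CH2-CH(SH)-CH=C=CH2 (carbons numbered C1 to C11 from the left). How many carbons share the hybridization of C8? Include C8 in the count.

6

C8 is sp3 (only σ bonds).
C1: sp2
C2: sp2
C3: sp3 ✓
C4: sp3 ✓
C5: sp3 ✓
C6: sp3 ✓
C7: sp3 ✓
C8: sp3 ✓
C9: sp2
C10: sp
C11: sp2
6 carbons are sp3.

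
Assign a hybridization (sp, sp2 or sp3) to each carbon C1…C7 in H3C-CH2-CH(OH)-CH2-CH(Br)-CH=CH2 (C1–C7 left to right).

C1 sp3, C2 sp3, C3 sp3, C4 sp3, C5 sp3, C6 sp2, C7 sp2

C1: 4 σ bonds — 4 electron domains, sp3.
C2: 4 σ bonds; 4 regions of electron density → sp3.
C3: 4 σ bonds — 4 electron domains, sp3.
C4 carries 4 σ bonds, giving a steric number of 4, so it is sp3.
C5 carries 4 σ bonds, giving a steric number of 4, so it is sp3.
C6 (3 σ bonds, plus one π bond) has steric number 3: sp2.
C7: 3 σ bonds, plus one π bond; 3 regions of electron density → sp2.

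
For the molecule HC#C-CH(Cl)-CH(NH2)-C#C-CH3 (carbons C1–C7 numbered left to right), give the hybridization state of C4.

C4 (4 σ bonds) has steric number 4: sp3.

sp^3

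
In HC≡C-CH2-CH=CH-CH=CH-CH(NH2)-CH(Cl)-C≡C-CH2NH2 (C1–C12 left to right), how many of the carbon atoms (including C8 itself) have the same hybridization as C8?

4

C8 is sp3 (only σ bonds).
C1: sp
C2: sp
C3: sp3 ✓
C4: sp2
C5: sp2
C6: sp2
C7: sp2
C8: sp3 ✓
C9: sp3 ✓
C10: sp
C11: sp
C12: sp3 ✓
4 carbons are sp3.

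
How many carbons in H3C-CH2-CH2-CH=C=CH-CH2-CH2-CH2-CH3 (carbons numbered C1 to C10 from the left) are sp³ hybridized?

7

C1: sp3 ✓
C2: sp3 ✓
C3: sp3 ✓
C4: sp2
C5: sp
C6: sp2
C7: sp3 ✓
C8: sp3 ✓
C9: sp3 ✓
C10: sp3 ✓
C1, C2, C3, C7, C8, C9, C10 → 7 sp3 carbons.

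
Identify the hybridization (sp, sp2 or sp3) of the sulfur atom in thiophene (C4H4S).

sp2

Analogous to furan: one S lone pair in the aromatic π system, S is sp2.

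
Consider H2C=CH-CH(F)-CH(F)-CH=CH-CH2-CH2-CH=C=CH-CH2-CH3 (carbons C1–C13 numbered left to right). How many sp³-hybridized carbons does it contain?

C1: sp2
C2: sp2
C3: sp3 ✓
C4: sp3 ✓
C5: sp2
C6: sp2
C7: sp3 ✓
C8: sp3 ✓
C9: sp2
C10: sp
C11: sp2
C12: sp3 ✓
C13: sp3 ✓
C3, C4, C7, C8, C12, C13 → 6 sp3 carbons.

6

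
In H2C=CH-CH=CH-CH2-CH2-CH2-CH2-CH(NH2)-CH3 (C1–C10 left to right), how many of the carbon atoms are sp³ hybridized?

6

C1: sp2
C2: sp2
C3: sp2
C4: sp2
C5: sp3 ✓
C6: sp3 ✓
C7: sp3 ✓
C8: sp3 ✓
C9: sp3 ✓
C10: sp3 ✓
C5, C6, C7, C8, C9, C10 → 6 sp3 carbons.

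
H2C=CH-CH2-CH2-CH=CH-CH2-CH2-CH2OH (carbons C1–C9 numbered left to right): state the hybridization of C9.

C9 (4 σ bonds) has steric number 4: sp3.

sp³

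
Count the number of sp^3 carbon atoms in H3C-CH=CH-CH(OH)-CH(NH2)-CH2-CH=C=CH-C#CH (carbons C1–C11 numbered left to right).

C1: sp3 ✓
C2: sp2
C3: sp2
C4: sp3 ✓
C5: sp3 ✓
C6: sp3 ✓
C7: sp2
C8: sp
C9: sp2
C10: sp
C11: sp
C1, C4, C5, C6 → 4 sp3 carbons.

4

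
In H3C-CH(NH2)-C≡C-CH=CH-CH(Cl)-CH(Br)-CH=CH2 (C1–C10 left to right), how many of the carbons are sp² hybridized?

4

C1: sp3
C2: sp3
C3: sp
C4: sp
C5: sp2 ✓
C6: sp2 ✓
C7: sp3
C8: sp3
C9: sp2 ✓
C10: sp2 ✓
C5, C6, C9, C10 → 4 sp2 carbons.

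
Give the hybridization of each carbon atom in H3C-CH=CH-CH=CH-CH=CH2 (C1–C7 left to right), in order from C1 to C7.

C1 sp3, C2 sp2, C3 sp2, C4 sp2, C5 sp2, C6 sp2, C7 sp2

C1 carries 4 σ bonds, giving a steric number of 4, so it is sp3.
C2: 3 σ bonds, plus one π bond; 3 regions of electron density → sp2.
C3 carries 3 σ bonds, plus one π bond, giving a steric number of 3, so it is sp2.
C4: 3 σ bonds, plus one π bond — 3 electron domains, sp2.
C5 carries 3 σ bonds, plus one π bond, giving a steric number of 3, so it is sp2.
C6: 3 σ bonds, plus one π bond — 3 electron domains, sp2.
C7 — 3 σ bonds, plus one π bond. Steric number 3, so sp2.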